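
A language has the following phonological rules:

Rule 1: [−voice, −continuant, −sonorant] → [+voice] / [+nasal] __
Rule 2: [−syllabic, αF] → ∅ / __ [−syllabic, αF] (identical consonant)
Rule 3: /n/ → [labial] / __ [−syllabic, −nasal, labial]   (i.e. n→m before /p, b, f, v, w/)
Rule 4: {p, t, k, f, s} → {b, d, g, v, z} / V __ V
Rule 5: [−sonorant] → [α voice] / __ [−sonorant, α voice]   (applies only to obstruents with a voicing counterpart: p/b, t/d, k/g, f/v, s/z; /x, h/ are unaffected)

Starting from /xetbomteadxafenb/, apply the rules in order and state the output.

Rule 1 (post-nasal voicing): /t/ is a voiceless stop immediately after the nasal /m/, so it voices to [d]. /xetbomteadxafenb/ → xetbomdeadxafenb.
Rule 2 (degemination): no segment meets the environment; /xetbomdeadxafenb/ is unchanged.
Rule 3 (nasal place assimilation): /n/ precedes the labial consonant /b/, so it assimilates in place to [m]. /xetbomdeadxafenb/ → xetbomdeadxafemb.
Rule 4 (intervocalic voicing): /f/ is a voiceless obstruent between vowels /a/ and /e/, so it voices to [v]. /xetbomdeadxafemb/ → xetbomdeadxavemb.
Rule 5 (regressive voicing assimilation): /t/ precedes the voiced obstruent /b/, so it voices to [d] by assimilation. /d/ precedes the voiceless obstruent /x/, so it devoices to [t] by assimilation. /xetbomdeadxavemb/ → xedbomdeatxavemb.

xedbomdeatxavemb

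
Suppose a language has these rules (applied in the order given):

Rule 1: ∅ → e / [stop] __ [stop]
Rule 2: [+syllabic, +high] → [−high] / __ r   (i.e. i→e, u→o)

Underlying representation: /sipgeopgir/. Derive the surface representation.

sipegeopeger

Rule 1 (stop-cluster e-epenthesis): /p/ and /g/ form a stop–stop cluster, so [e] is inserted between them. /p/ and /g/ form a stop–stop cluster, so [e] is inserted between them. /sipgeopgir/ → sipegeopegir.
Rule 2 (pre-rhotic lowering): /i/ is a high vowel immediately before /r/, so it lowers to [e]. /sipegeopegir/ → sipegeopeger.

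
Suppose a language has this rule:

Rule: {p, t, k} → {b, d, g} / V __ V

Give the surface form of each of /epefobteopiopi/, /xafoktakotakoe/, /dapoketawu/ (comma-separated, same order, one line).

/epefobteopiopi/: /p/ is a voiceless stop between vowels /e/ and /e/, so it voices to [b]. /p/ is a voiceless stop between vowels /o/ and /i/, so it voices to [b]. /p/ is a voiceless stop between vowels /o/ and /i/, so it voices to [b]. → [ebefobteobiobi].
/xafoktakotakoe/: /k/ is a voiceless stop between vowels /a/ and /o/, so it voices to [g]. /t/ is a voiceless stop between vowels /o/ and /a/, so it voices to [d]. /k/ is a voiceless stop between vowels /a/ and /o/, so it voices to [g]. → [xafoktagodagoe].
/dapoketawu/: /p/ is a voiceless stop between vowels /a/ and /o/, so it voices to [b]. /k/ is a voiceless stop between vowels /o/ and /e/, so it voices to [g]. /t/ is a voiceless stop between vowels /e/ and /a/, so it voices to [d]. → [dabogedawu].

ebefobteobiobi, xafoktagodagoe, dabogedawu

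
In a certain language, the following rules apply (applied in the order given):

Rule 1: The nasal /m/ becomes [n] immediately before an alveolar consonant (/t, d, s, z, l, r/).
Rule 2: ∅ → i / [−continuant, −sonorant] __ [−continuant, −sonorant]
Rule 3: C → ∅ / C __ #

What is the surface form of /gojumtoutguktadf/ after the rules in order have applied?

Rule 1 (nasal place assimilation): /m/ precedes the alveolar consonant /t/, so it assimilates in place to [n]. /gojumtoutguktadf/ → gojuntoutguktadf.
Rule 2 (stop-cluster i-epenthesis): /t/ and /g/ form a stop–stop cluster, so [i] is inserted between them. /k/ and /t/ form a stop–stop cluster, so [i] is inserted between them. /gojuntoutguktadf/ → gojuntoutigukitadf.
Rule 3 (final cluster simplification): /f/ is the second consonant of a word-final cluster /df/, so it deletes. /gojuntoutigukitadf/ → gojuntoutigukitad.

gojuntoutigukitad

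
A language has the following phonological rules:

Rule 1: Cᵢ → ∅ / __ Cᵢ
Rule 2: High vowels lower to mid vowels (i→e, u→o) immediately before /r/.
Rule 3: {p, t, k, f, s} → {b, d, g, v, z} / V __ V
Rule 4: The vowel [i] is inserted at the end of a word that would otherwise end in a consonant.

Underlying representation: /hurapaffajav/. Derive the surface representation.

horabavajavi

Rule 1 (degemination): /ff/ is a geminate; the first /f/ deletes. /hurapaffajav/ → hurapafajav.
Rule 2 (pre-rhotic lowering): /u/ is a high vowel immediately before /r/, so it lowers to [o]. /hurapafajav/ → horapafajav.
Rule 3 (intervocalic voicing): /p/ is a voiceless obstruent between vowels /a/ and /a/, so it voices to [b]. /f/ is a voiceless obstruent between vowels /a/ and /a/, so it voices to [v]. /horapafajav/ → horabavajav.
Rule 4 (final i-epenthesis): the form ends in the consonant /v/, so [i] is inserted word-finally. /horabavajav/ → horabavajavi.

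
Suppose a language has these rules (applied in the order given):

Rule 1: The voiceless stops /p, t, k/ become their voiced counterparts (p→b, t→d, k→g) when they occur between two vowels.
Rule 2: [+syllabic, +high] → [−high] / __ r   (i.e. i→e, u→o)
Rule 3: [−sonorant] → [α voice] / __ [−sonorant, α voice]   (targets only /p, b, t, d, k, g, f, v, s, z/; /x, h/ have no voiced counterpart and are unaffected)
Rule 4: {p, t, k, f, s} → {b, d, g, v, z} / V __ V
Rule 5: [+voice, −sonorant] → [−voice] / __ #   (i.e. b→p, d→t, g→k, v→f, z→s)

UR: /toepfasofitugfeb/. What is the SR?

Rule 1 (intervocalic voicing): /t/ is a voiceless stop between vowels /i/ and /u/, so it voices to [d]. /toepfasofitugfeb/ → toepfasofidugfeb.
Rule 2 (pre-rhotic lowering): no segment meets the environment; /toepfasofidugfeb/ is unchanged.
Rule 3 (regressive voicing assimilation): /g/ precedes the voiceless obstruent /f/, so it devoices to [k] by assimilation. /toepfasofidugfeb/ → toepfasofidukfeb.
Rule 4 (intervocalic voicing): /s/ is a voiceless obstruent between vowels /a/ and /o/, so it voices to [z]. /f/ is a voiceless obstruent between vowels /o/ and /i/, so it voices to [v]. /toepfasofidukfeb/ → toepfazovidukfeb.
Rule 5 (final devoicing): /b/ is a voiced obstruent in word-final position, so it devoices to [p]. /toepfazovidukfeb/ → toepfazovidukfep.

toepfazovidukfep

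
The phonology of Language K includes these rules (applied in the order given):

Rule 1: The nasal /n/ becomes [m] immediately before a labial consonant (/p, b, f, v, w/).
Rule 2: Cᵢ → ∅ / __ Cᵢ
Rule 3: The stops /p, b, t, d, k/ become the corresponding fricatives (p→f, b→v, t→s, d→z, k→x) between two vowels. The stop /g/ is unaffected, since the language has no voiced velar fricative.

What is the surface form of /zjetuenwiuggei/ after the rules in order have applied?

zjesuemwiugei

Rule 1 (nasal place assimilation): /n/ precedes the labial consonant /w/, so it assimilates in place to [m]. /zjetuenwiuggei/ → zjetuemwiuggei.
Rule 2 (degemination): /gg/ is a geminate; the first /g/ deletes. /zjetuemwiuggei/ → zjetuemwiugei.
Rule 3 (intervocalic spirantization): /t/ is a stop between vowels /e/ and /u/, so it spirantizes to the fricative [s]. /zjetuemwiugei/ → zjesuemwiugei.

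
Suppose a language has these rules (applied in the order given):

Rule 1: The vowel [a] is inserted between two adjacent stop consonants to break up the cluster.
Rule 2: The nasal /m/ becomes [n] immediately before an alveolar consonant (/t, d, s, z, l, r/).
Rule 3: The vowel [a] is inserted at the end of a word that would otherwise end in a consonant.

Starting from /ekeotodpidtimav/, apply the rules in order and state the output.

ekeotodapidatimava

Rule 1 (stop-cluster a-epenthesis): /d/ and /p/ form a stop–stop cluster, so [a] is inserted between them. /d/ and /t/ form a stop–stop cluster, so [a] is inserted between them. /ekeotodpidtimav/ → ekeotodapidatimav.
Rule 2 (nasal place assimilation): no segment meets the environment; /ekeotodapidatimav/ is unchanged.
Rule 3 (final a-epenthesis): the form ends in the consonant /v/, so [a] is inserted word-finally. /ekeotodapidatimav/ → ekeotodapidatimava.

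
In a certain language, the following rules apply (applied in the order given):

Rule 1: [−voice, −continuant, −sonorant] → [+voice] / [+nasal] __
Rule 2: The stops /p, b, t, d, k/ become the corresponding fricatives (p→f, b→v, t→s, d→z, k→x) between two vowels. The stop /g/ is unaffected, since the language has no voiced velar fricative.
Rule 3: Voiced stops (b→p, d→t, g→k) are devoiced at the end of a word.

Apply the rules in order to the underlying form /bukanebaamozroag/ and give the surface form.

buxanevaamozroak

Rule 1 (post-nasal voicing): no segment meets the environment; /bukanebaamozroag/ is unchanged.
Rule 2 (intervocalic spirantization): /k/ is a stop between vowels /u/ and /a/, so it spirantizes to the fricative [x]. /b/ is a stop between vowels /e/ and /a/, so it spirantizes to the fricative [v]. /bukanebaamozroag/ → buxanevaamozroag.
Rule 3 (final devoicing): /g/ is a voiced stop in word-final position, so it devoices to [k]. /buxanevaamozroag/ → buxanevaamozroak.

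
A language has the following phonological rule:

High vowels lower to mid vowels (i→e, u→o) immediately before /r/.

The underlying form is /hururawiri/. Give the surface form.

Scanning /hururawiri/: /u/ is a high vowel immediately before /r/, so it lowers to [o]; /u/ is a high vowel immediately before /r/, so it lowers to [o]; /i/ is a high vowel immediately before /r/, so it lowers to [e]; /i/ at position 10 is not in the conditioning environment.
Result: [hororaweri].

hororaweri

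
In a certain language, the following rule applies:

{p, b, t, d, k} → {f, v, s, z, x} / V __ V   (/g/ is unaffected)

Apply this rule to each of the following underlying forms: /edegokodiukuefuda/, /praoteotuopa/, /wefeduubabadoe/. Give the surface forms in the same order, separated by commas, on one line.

ezegoxoziuxuefuza, praoseosuofa, wefezuuvavazoe

/edegokodiukuefuda/: /d/ is a stop between vowels /e/ and /e/, so it spirantizes to the fricative [z]. /k/ is a stop between vowels /o/ and /o/, so it spirantizes to the fricative [x]. /d/ is a stop between vowels /o/ and /i/, so it spirantizes to the fricative [z]. /k/ is a stop between vowels /u/ and /u/, so it spirantizes to the fricative [x]. /d/ is a stop between vowels /u/ and /a/, so it spirantizes to the fricative [z]. → [ezegoxoziuxuefuza].
/praoteotuopa/: /t/ is a stop between vowels /o/ and /e/, so it spirantizes to the fricative [s]. /t/ is a stop between vowels /o/ and /u/, so it spirantizes to the fricative [s]. /p/ is a stop between vowels /o/ and /a/, so it spirantizes to the fricative [f]. → [praoseosuofa].
/wefeduubabadoe/: /d/ is a stop between vowels /e/ and /u/, so it spirantizes to the fricative [z]. /b/ is a stop between vowels /u/ and /a/, so it spirantizes to the fricative [v]. /b/ is a stop between vowels /a/ and /a/, so it spirantizes to the fricative [v]. /d/ is a stop between vowels /a/ and /o/, so it spirantizes to the fricative [z]. → [wefezuuvavazoe].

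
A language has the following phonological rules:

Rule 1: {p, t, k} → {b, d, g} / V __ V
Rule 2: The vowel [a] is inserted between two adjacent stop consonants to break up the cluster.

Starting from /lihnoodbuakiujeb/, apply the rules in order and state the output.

lihnoodabuagiujeb

Rule 1 (intervocalic voicing): /k/ is a voiceless stop between vowels /a/ and /i/, so it voices to [g]. /lihnoodbuakiujeb/ → lihnoodbuagiujeb.
Rule 2 (stop-cluster a-epenthesis): /d/ and /b/ form a stop–stop cluster, so [a] is inserted between them. /lihnoodbuagiujeb/ → lihnoodabuagiujeb.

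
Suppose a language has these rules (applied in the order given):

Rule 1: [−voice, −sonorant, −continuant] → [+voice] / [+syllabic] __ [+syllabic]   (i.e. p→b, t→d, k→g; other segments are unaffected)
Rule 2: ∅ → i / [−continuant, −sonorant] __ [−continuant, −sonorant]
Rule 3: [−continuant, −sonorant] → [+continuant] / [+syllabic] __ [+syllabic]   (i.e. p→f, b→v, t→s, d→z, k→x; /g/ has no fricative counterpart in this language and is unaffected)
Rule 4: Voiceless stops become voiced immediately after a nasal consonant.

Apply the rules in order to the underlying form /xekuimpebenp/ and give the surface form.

xeguimbevenb

Rule 1 (intervocalic voicing): /k/ is a voiceless stop between vowels /e/ and /u/, so it voices to [g]. /xekuimpebenp/ → xeguimpebenp.
Rule 2 (stop-cluster i-epenthesis): no segment meets the environment; /xeguimpebenp/ is unchanged.
Rule 3 (intervocalic spirantization): /b/ is a stop between vowels /e/ and /e/, so it spirantizes to the fricative [v]. /xeguimpebenp/ → xeguimpevenp.
Rule 4 (post-nasal voicing): /p/ is a voiceless stop immediately after the nasal /m/, so it voices to [b]. /p/ is a voiceless stop immediately after the nasal /n/, so it voices to [b]. /xeguimpevenp/ → xeguimbevenb.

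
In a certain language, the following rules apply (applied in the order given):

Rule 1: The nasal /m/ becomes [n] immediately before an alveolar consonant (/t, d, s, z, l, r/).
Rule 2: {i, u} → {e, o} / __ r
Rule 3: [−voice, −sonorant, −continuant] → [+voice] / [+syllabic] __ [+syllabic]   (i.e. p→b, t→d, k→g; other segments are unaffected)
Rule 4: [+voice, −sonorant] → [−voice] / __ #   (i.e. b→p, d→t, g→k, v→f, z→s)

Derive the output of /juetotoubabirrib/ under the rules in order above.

juedodoubaberrip

Rule 1 (nasal place assimilation): no segment meets the environment; /juetotoubabirrib/ is unchanged.
Rule 2 (pre-rhotic lowering): /i/ is a high vowel immediately before /r/, so it lowers to [e]. /juetotoubabirrib/ → juetotoubaberrib.
Rule 3 (intervocalic voicing): /t/ is a voiceless stop between vowels /e/ and /o/, so it voices to [d]. /t/ is a voiceless stop between vowels /o/ and /o/, so it voices to [d]. /juetotoubaberrib/ → juedodoubaberrib.
Rule 4 (final devoicing): /b/ is a voiced obstruent in word-final position, so it devoices to [p]. /juedodoubaberrib/ → juedodoubaberrip.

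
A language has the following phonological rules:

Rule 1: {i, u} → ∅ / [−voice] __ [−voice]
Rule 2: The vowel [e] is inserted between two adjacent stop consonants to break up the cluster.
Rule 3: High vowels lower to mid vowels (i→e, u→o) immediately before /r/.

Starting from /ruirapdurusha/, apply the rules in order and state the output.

ruerapedorusha

Rule 1 (high vowel syncope): no segment meets the environment; /ruirapdurusha/ is unchanged.
Rule 2 (stop-cluster e-epenthesis): /p/ and /d/ form a stop–stop cluster, so [e] is inserted between them. /ruirapdurusha/ → ruirapedurusha.
Rule 3 (pre-rhotic lowering): /i/ is a high vowel immediately before /r/, so it lowers to [e]. /u/ is a high vowel immediately before /r/, so it lowers to [o]. /ruirapedurusha/ → ruerapedorusha.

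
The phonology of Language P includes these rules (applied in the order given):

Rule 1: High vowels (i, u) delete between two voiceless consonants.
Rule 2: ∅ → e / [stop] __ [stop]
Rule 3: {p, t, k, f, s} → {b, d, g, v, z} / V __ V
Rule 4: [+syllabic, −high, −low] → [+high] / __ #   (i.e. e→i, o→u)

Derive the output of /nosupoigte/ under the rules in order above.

Rule 1 (high vowel syncope): /u/ is a high vowel flanked by voiceless consonants /s/ and /p/, so it deletes. /nosupoigte/ → nospoigte.
Rule 2 (stop-cluster e-epenthesis): /g/ and /t/ form a stop–stop cluster, so [e] is inserted between them. /nospoigte/ → nospoigete.
Rule 3 (intervocalic voicing): /t/ is a voiceless obstruent between vowels /e/ and /e/, so it voices to [d]. /nospoigete/ → nospoigede.
Rule 4 (final vowel raising): /e/ is a mid vowel in word-final position, so it raises to [i]. /nospoigede/ → nospoigedi.

nospoigedi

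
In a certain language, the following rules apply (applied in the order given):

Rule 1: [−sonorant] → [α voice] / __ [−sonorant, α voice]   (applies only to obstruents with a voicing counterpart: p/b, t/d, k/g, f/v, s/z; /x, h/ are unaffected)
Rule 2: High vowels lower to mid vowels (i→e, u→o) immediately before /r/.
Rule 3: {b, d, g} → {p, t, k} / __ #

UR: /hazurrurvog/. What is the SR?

hazorrorvok

Rule 1 (regressive voicing assimilation): no segment meets the environment; /hazurrurvog/ is unchanged.
Rule 2 (pre-rhotic lowering): /u/ is a high vowel immediately before /r/, so it lowers to [o]. /u/ is a high vowel immediately before /r/, so it lowers to [o]. /hazurrurvog/ → hazorrorvog.
Rule 3 (final devoicing): /g/ is a voiced stop in word-final position, so it devoices to [k]. /hazorrorvog/ → hazorrorvok.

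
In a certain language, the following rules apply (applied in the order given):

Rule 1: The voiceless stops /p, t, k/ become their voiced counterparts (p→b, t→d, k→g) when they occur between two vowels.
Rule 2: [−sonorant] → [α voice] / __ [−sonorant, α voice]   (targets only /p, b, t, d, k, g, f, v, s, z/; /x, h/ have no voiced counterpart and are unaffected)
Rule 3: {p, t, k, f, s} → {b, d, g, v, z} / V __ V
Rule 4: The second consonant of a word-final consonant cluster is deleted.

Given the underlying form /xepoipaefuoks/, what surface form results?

Rule 1 (intervocalic voicing): /p/ is a voiceless stop between vowels /e/ and /o/, so it voices to [b]. /p/ is a voiceless stop between vowels /i/ and /a/, so it voices to [b]. /xepoipaefuoks/ → xeboibaefuoks.
Rule 2 (regressive voicing assimilation): no segment meets the environment; /xeboibaefuoks/ is unchanged.
Rule 3 (intervocalic voicing): /f/ is a voiceless obstruent between vowels /e/ and /u/, so it voices to [v]. /xeboibaefuoks/ → xeboibaevuoks.
Rule 4 (final cluster simplification): /s/ is the second consonant of a word-final cluster /ks/, so it deletes. /xeboibaevuoks/ → xeboibaevuok.

xeboibaevuok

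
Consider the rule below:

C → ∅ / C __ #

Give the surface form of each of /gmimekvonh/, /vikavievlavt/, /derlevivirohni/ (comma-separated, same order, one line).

gmimekvon, vikavievlav, derlevivirohni

/gmimekvonh/: /h/ is the second consonant of a word-final cluster /nh/, so it deletes. → [gmimekvon].
/vikavievlavt/: /t/ is the second consonant of a word-final cluster /vt/, so it deletes. → [vikavievlav].
/derlevivirohni/: the rule's environment is not met; surfaces unchanged as [derlevivirohni].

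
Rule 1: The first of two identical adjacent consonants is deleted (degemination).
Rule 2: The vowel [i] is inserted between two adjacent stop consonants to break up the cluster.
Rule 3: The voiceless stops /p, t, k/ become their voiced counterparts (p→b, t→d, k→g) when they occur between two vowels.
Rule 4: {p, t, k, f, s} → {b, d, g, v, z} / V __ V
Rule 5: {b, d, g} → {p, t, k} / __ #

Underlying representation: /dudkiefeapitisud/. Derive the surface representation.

Rule 1 (degemination): no segment meets the environment; /dudkiefeapitisud/ is unchanged.
Rule 2 (stop-cluster i-epenthesis): /d/ and /k/ form a stop–stop cluster, so [i] is inserted between them. /dudkiefeapitisud/ → dudikiefeapitisud.
Rule 3 (intervocalic voicing): /k/ is a voiceless stop between vowels /i/ and /i/, so it voices to [g]. /p/ is a voiceless stop between vowels /a/ and /i/, so it voices to [b]. /t/ is a voiceless stop between vowels /i/ and /i/, so it voices to [d]. /dudikiefeapitisud/ → dudigiefeabidisud.
Rule 4 (intervocalic voicing): /f/ is a voiceless obstruent between vowels /e/ and /e/, so it voices to [v]. /s/ is a voiceless obstruent between vowels /i/ and /u/, so it voices to [z]. /dudigiefeabidisud/ → dudigieveabidizud.
Rule 5 (final devoicing): /d/ is a voiced stop in word-final position, so it devoices to [t]. /dudigieveabidizud/ → dudigieveabidizut.

dudigieveabidizut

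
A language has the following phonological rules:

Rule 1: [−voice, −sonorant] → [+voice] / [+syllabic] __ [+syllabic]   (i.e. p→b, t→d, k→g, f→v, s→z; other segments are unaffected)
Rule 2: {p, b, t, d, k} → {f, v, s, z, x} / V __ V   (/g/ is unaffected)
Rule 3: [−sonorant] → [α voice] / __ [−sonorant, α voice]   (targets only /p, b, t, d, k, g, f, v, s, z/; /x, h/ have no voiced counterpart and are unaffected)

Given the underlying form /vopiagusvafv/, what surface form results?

Rule 1 (intervocalic voicing): /p/ is a voiceless obstruent between vowels /o/ and /i/, so it voices to [b]. /vopiagusvafv/ → vobiagusvafv.
Rule 2 (intervocalic spirantization): /b/ is a stop between vowels /o/ and /i/, so it spirantizes to the fricative [v]. /vobiagusvafv/ → voviagusvafv.
Rule 3 (regressive voicing assimilation): /s/ precedes the voiced obstruent /v/, so it voices to [z] by assimilation. /f/ precedes the voiced obstruent /v/, so it voices to [v] by assimilation. /voviagusvafv/ → voviaguzvavv.

voviaguzvavv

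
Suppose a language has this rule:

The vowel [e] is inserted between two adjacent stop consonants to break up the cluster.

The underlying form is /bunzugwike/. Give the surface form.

No segment of /bunzugwike/ meets the structural description of the rule, so the form surfaces unchanged.

bunzugwike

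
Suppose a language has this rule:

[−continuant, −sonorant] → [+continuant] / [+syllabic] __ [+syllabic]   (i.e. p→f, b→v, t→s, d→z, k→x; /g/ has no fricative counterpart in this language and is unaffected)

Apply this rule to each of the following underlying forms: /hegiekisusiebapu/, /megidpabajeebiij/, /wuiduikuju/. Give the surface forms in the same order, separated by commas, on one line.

/hegiekisusiebapu/: /k/ is a stop between vowels /e/ and /i/, so it spirantizes to the fricative [x]. /b/ is a stop between vowels /e/ and /a/, so it spirantizes to the fricative [v]. /p/ is a stop between vowels /a/ and /u/, so it spirantizes to the fricative [f]. → [hegiexisusievafu].
/megidpabajeebiij/: /b/ is a stop between vowels /a/ and /a/, so it spirantizes to the fricative [v]. /b/ is a stop between vowels /e/ and /i/, so it spirantizes to the fricative [v]. → [megidpavajeeviij].
/wuiduikuju/: /d/ is a stop between vowels /i/ and /u/, so it spirantizes to the fricative [z]. /k/ is a stop between vowels /i/ and /u/, so it spirantizes to the fricative [x]. → [wuizuixuju].

hegiexisusievafu, megidpavajeeviij, wuizuixuju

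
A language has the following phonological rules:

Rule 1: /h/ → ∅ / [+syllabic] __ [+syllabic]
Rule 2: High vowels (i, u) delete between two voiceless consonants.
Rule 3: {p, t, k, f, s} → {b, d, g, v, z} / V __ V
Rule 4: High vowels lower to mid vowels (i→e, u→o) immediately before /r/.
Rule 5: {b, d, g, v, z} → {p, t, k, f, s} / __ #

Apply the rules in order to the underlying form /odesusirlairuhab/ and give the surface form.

Rule 1 (intervocalic h-deletion): /h/ occurs between vowels /u/ and /a/, so it deletes. /odesusirlairuhab/ → odesusirlairuab.
Rule 2 (high vowel syncope): /u/ is a high vowel flanked by voiceless consonants /s/ and /s/, so it deletes. /odesusirlairuab/ → odessirlairuab.
Rule 3 (intervocalic voicing): no segment meets the environment; /odessirlairuab/ is unchanged.
Rule 4 (pre-rhotic lowering): /i/ is a high vowel immediately before /r/, so it lowers to [e]. /i/ is a high vowel immediately before /r/, so it lowers to [e]. /odessirlairuab/ → odesserlaeruab.
Rule 5 (final devoicing): /b/ is a voiced obstruent in word-final position, so it devoices to [p]. /odesserlaeruab/ → odesserlaeruap.

odesserlaeruap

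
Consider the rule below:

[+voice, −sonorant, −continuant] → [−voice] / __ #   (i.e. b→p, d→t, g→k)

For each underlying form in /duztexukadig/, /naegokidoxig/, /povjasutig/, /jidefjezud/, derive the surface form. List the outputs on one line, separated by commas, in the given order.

duztexukadik, naegokidoxik, povjasutik, jidefjezut

/duztexukadig/: /g/ is a voiced stop in word-final position, so it devoices to [k]. → [duztexukadik].
/naegokidoxig/: /g/ is a voiced stop in word-final position, so it devoices to [k]. → [naegokidoxik].
/povjasutig/: /g/ is a voiced stop in word-final position, so it devoices to [k]. → [povjasutik].
/jidefjezud/: /d/ is a voiced stop in word-final position, so it devoices to [t]. → [jidefjezut].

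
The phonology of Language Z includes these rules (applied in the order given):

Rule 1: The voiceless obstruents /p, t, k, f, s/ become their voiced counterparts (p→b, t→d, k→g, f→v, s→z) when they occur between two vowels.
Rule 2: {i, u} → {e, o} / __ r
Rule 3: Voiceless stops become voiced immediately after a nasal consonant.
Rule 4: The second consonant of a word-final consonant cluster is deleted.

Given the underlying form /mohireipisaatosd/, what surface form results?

Rule 1 (intervocalic voicing): /p/ is a voiceless obstruent between vowels /i/ and /i/, so it voices to [b]. /s/ is a voiceless obstruent between vowels /i/ and /a/, so it voices to [z]. /t/ is a voiceless obstruent between vowels /a/ and /o/, so it voices to [d]. /mohireipisaatosd/ → mohireibizaadosd.
Rule 2 (pre-rhotic lowering): /i/ is a high vowel immediately before /r/, so it lowers to [e]. /mohireibizaadosd/ → mohereibizaadosd.
Rule 3 (post-nasal voicing): no segment meets the environment; /mohereibizaadosd/ is unchanged.
Rule 4 (final cluster simplification): /d/ is the second consonant of a word-final cluster /sd/, so it deletes. /mohereibizaadosd/ → mohereibizaados.

mohereibizaados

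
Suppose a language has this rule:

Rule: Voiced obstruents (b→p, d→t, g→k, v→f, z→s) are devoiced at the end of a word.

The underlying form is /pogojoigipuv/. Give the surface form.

pogojoigipuf

/v/ is a voiced obstruent in word-final position, so it devoices to [f].
The other instances of /g/ do not occur in the required environment and remain unchanged.
Surface form: [pogojoigipuf].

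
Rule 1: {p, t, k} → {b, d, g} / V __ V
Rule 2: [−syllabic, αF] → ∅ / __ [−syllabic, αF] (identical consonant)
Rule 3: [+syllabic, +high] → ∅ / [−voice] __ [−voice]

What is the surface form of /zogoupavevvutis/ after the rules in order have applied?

Rule 1 (intervocalic voicing): /p/ is a voiceless stop between vowels /u/ and /a/, so it voices to [b]. /t/ is a voiceless stop between vowels /u/ and /i/, so it voices to [d]. /zogoupavevvutis/ → zogoubavevvudis.
Rule 2 (degemination): /vv/ is a geminate; the first /v/ deletes. /zogoubavevvudis/ → zogoubavevudis.
Rule 3 (high vowel syncope): no segment meets the environment; /zogoubavevudis/ is unchanged.

zogoubavevudis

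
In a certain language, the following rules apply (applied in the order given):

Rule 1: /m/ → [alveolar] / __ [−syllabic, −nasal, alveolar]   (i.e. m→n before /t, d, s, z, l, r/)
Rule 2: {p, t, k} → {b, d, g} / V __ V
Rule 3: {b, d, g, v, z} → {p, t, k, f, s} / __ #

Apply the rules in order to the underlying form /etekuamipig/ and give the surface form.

edeguamibik

Rule 1 (nasal place assimilation): no segment meets the environment; /etekuamipig/ is unchanged.
Rule 2 (intervocalic voicing): /t/ is a voiceless stop between vowels /e/ and /e/, so it voices to [d]. /k/ is a voiceless stop between vowels /e/ and /u/, so it voices to [g]. /p/ is a voiceless stop between vowels /i/ and /i/, so it voices to [b]. /etekuamipig/ → edeguamibig.
Rule 3 (final devoicing): /g/ is a voiced obstruent in word-final position, so it devoices to [k]. /edeguamibig/ → edeguamibik.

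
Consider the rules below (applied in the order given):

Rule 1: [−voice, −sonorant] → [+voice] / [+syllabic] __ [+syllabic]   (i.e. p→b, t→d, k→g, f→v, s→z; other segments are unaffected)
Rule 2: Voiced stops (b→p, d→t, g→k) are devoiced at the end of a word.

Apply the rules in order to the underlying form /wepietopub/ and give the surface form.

webiedobup

Rule 1 (intervocalic voicing): /p/ is a voiceless obstruent between vowels /e/ and /i/, so it voices to [b]. /t/ is a voiceless obstruent between vowels /e/ and /o/, so it voices to [d]. /p/ is a voiceless obstruent between vowels /o/ and /u/, so it voices to [b]. /wepietopub/ → webiedobub.
Rule 2 (final devoicing): /b/ is a voiced stop in word-final position, so it devoices to [p]. /webiedobub/ → webiedobup.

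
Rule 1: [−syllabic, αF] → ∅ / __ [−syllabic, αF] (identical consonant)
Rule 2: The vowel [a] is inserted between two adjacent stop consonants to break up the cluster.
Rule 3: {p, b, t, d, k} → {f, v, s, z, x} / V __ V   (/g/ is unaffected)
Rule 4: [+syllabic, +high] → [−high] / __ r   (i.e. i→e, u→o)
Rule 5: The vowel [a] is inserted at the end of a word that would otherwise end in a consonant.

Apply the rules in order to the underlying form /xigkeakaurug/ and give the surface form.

Rule 1 (degemination): no segment meets the environment; /xigkeakaurug/ is unchanged.
Rule 2 (stop-cluster a-epenthesis): /g/ and /k/ form a stop–stop cluster, so [a] is inserted between them. /xigkeakaurug/ → xigakeakaurug.
Rule 3 (intervocalic spirantization): /k/ is a stop between vowels /a/ and /e/, so it spirantizes to the fricative [x]. /k/ is a stop between vowels /a/ and /a/, so it spirantizes to the fricative [x]. /xigakeakaurug/ → xigaxeaxaurug.
Rule 4 (pre-rhotic lowering): /u/ is a high vowel immediately before /r/, so it lowers to [o]. /xigaxeaxaurug/ → xigaxeaxaorug.
Rule 5 (final a-epenthesis): the form ends in the consonant /g/, so [a] is inserted word-finally. /xigaxeaxaorug/ → xigaxeaxaoruga.

xigaxeaxaoruga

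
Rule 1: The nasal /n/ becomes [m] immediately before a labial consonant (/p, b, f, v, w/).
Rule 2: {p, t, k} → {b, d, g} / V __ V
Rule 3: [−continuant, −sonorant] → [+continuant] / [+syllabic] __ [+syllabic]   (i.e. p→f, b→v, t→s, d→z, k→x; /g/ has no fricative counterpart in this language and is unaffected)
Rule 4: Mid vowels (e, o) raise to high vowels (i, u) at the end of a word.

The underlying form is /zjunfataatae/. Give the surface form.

zjumfazaazai

Rule 1 (nasal place assimilation): /n/ precedes the labial consonant /f/, so it assimilates in place to [m]. /zjunfataatae/ → zjumfataatae.
Rule 2 (intervocalic voicing): /t/ is a voiceless stop between vowels /a/ and /a/, so it voices to [d]. /t/ is a voiceless stop between vowels /a/ and /a/, so it voices to [d]. /zjumfataatae/ → zjumfadaadae.
Rule 3 (intervocalic spirantization): /d/ is a stop between vowels /a/ and /a/, so it spirantizes to the fricative [z]. /d/ is a stop between vowels /a/ and /a/, so it spirantizes to the fricative [z]. /zjumfadaadae/ → zjumfazaazae.
Rule 4 (final vowel raising): /e/ is a mid vowel in word-final position, so it raises to [i]. /zjumfazaazae/ → zjumfazaazai.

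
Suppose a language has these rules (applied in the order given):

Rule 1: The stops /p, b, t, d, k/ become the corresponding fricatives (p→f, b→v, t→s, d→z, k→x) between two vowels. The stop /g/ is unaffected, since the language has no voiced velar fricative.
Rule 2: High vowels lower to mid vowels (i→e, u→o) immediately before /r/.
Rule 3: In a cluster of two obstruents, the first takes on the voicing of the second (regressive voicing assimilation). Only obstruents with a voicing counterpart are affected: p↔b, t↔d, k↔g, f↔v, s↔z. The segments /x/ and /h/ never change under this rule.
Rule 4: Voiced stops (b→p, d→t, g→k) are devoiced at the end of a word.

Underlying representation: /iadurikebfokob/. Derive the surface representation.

iazorixepfoxop

Rule 1 (intervocalic spirantization): /d/ is a stop between vowels /a/ and /u/, so it spirantizes to the fricative [z]. /k/ is a stop between vowels /i/ and /e/, so it spirantizes to the fricative [x]. /k/ is a stop between vowels /o/ and /o/, so it spirantizes to the fricative [x]. /iadurikebfokob/ → iazurixebfoxob.
Rule 2 (pre-rhotic lowering): /u/ is a high vowel immediately before /r/, so it lowers to [o]. /iazurixebfoxob/ → iazorixebfoxob.
Rule 3 (regressive voicing assimilation): /b/ precedes the voiceless obstruent /f/, so it devoices to [p] by assimilation. /iazorixebfoxob/ → iazorixepfoxob.
Rule 4 (final devoicing): /b/ is a voiced stop in word-final position, so it devoices to [p]. /iazorixepfoxob/ → iazorixepfoxop.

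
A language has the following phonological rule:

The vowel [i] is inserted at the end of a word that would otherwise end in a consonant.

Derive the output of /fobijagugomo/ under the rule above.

fobijagugomo

No segment of /fobijagugomo/ meets the structural description of the rule, so the form surfaces unchanged.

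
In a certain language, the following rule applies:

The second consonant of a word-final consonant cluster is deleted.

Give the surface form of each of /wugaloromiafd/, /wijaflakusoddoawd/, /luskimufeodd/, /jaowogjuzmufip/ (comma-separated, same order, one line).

wugaloromiaf, wijaflakusoddoaw, luskimufeod, jaowogjuzmufip

/wugaloromiafd/: /d/ is the second consonant of a word-final cluster /fd/, so it deletes. → [wugaloromiaf].
/wijaflakusoddoawd/: /d/ is the second consonant of a word-final cluster /wd/, so it deletes. → [wijaflakusoddoaw].
/luskimufeodd/: /d/ is the second consonant of a word-final cluster /dd/, so it deletes. → [luskimufeod].
/jaowogjuzmufip/: the rule's environment is not met; surfaces unchanged as [jaowogjuzmufip].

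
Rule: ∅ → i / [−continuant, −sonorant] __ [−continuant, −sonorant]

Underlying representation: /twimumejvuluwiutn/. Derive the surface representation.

twimumejvuluwiutn

No segment of /twimumejvuluwiutn/ meets the structural description of the rule, so the form surfaces unchanged.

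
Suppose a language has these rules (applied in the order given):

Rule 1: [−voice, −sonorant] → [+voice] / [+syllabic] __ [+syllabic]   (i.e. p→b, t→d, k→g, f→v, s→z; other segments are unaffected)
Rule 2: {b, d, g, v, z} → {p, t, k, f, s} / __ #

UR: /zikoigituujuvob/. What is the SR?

zigoigiduujuvop

Rule 1 (intervocalic voicing): /k/ is a voiceless obstruent between vowels /i/ and /o/, so it voices to [g]. /t/ is a voiceless obstruent between vowels /i/ and /u/, so it voices to [d]. /zikoigituujuvob/ → zigoigiduujuvob.
Rule 2 (final devoicing): /b/ is a voiced obstruent in word-final position, so it devoices to [p]. /zigoigiduujuvob/ → zigoigiduujuvop.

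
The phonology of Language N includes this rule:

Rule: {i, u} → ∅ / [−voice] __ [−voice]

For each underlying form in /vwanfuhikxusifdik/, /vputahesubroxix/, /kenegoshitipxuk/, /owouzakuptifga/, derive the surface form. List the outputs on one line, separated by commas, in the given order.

vwanfhkxsfdik, vptahesubroxx, kenegoshtpxk, owouzakptfga

/vwanfuhikxusifdik/: /u/ is a high vowel flanked by voiceless consonants /f/ and /h/, so it deletes. /i/ is a high vowel flanked by voiceless consonants /h/ and /k/, so it deletes. /u/ is a high vowel flanked by voiceless consonants /x/ and /s/, so it deletes. /i/ is a high vowel flanked by voiceless consonants /s/ and /f/, so it deletes. → [vwanfhkxsfdik].
/vputahesubroxix/: /u/ is a high vowel flanked by voiceless consonants /p/ and /t/, so it deletes. /i/ is a high vowel flanked by voiceless consonants /x/ and /x/, so it deletes. → [vptahesubroxx].
/kenegoshitipxuk/: /i/ is a high vowel flanked by voiceless consonants /h/ and /t/, so it deletes. /i/ is a high vowel flanked by voiceless consonants /t/ and /p/, so it deletes. /u/ is a high vowel flanked by voiceless consonants /x/ and /k/, so it deletes. → [kenegoshtpxk].
/owouzakuptifga/: /u/ is a high vowel flanked by voiceless consonants /k/ and /p/, so it deletes. /i/ is a high vowel flanked by voiceless consonants /t/ and /f/, so it deletes. → [owouzakptfga].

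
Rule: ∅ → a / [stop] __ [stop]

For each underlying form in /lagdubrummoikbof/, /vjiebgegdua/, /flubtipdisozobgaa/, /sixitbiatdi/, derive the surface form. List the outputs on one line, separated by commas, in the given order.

/lagdubrummoikbof/: /g/ and /d/ form a stop–stop cluster, so [a] is inserted between them. /k/ and /b/ form a stop–stop cluster, so [a] is inserted between them. → [lagadubrummoikabof].
/vjiebgegdua/: /b/ and /g/ form a stop–stop cluster, so [a] is inserted between them. /g/ and /d/ form a stop–stop cluster, so [a] is inserted between them. → [vjiebagegadua].
/flubtipdisozobgaa/: /b/ and /t/ form a stop–stop cluster, so [a] is inserted between them. /p/ and /d/ form a stop–stop cluster, so [a] is inserted between them. /b/ and /g/ form a stop–stop cluster, so [a] is inserted between them. → [flubatipadisozobagaa].
/sixitbiatdi/: /t/ and /b/ form a stop–stop cluster, so [a] is inserted between them. /t/ and /d/ form a stop–stop cluster, so [a] is inserted between them. → [sixitabiatadi].

lagadubrummoikabof, vjiebagegadua, flubatipadisozobagaa, sixitabiatadi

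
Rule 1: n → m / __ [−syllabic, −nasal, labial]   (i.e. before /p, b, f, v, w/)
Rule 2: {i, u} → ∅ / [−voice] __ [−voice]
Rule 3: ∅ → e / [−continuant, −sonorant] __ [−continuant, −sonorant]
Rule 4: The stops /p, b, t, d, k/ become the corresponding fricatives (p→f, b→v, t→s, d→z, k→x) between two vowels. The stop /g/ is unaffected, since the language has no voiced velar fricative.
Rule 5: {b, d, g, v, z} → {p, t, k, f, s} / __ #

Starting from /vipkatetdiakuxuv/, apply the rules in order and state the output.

Rule 1 (nasal place assimilation): no segment meets the environment; /vipkatetdiakuxuv/ is unchanged.
Rule 2 (high vowel syncope): /u/ is a high vowel flanked by voiceless consonants /k/ and /x/, so it deletes. /vipkatetdiakuxuv/ → vipkatetdiakxuv.
Rule 3 (stop-cluster e-epenthesis): /p/ and /k/ form a stop–stop cluster, so [e] is inserted between them. /t/ and /d/ form a stop–stop cluster, so [e] is inserted between them. /vipkatetdiakxuv/ → vipekatetediakxuv.
Rule 4 (intervocalic spirantization): /p/ is a stop between vowels /i/ and /e/, so it spirantizes to the fricative [f]. /k/ is a stop between vowels /e/ and /a/, so it spirantizes to the fricative [x]. /t/ is a stop between vowels /a/ and /e/, so it spirantizes to the fricative [s]. /t/ is a stop between vowels /e/ and /e/, so it spirantizes to the fricative [s]. /d/ is a stop between vowels /e/ and /i/, so it spirantizes to the fricative [z]. /vipekatetediakxuv/ → vifexaseseziakxuv.
Rule 5 (final devoicing): /v/ is a voiced obstruent in word-final position, so it devoices to [f]. /vifexaseseziakxuv/ → vifexaseseziakxuf.

vifexaseseziakxuf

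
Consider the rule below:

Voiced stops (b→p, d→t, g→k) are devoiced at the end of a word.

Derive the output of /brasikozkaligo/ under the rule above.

No segment of /brasikozkaligo/ meets the structural description of the rule, so the form surfaces unchanged.

brasikozkaligo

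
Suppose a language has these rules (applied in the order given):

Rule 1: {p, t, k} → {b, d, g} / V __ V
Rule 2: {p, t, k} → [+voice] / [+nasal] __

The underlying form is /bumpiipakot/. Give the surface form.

Rule 1 (intervocalic voicing): /p/ is a voiceless stop between vowels /i/ and /a/, so it voices to [b]. /k/ is a voiceless stop between vowels /a/ and /o/, so it voices to [g]. /bumpiipakot/ → bumpiibagot.
Rule 2 (post-nasal voicing): /p/ is a voiceless stop immediately after the nasal /m/, so it voices to [b]. /bumpiibagot/ → bumbiibagot.

bumbiibagot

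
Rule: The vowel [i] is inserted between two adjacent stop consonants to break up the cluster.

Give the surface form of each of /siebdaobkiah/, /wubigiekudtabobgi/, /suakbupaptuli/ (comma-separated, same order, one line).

/siebdaobkiah/: /b/ and /d/ form a stop–stop cluster, so [i] is inserted between them. /b/ and /k/ form a stop–stop cluster, so [i] is inserted between them. → [siebidaobikiah].
/wubigiekudtabobgi/: /d/ and /t/ form a stop–stop cluster, so [i] is inserted between them. /b/ and /g/ form a stop–stop cluster, so [i] is inserted between them. → [wubigiekuditabobigi].
/suakbupaptuli/: /k/ and /b/ form a stop–stop cluster, so [i] is inserted between them. /p/ and /t/ form a stop–stop cluster, so [i] is inserted between them. → [suakibupapituli].

siebidaobikiah, wubigiekuditabobigi, suakibupapituli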